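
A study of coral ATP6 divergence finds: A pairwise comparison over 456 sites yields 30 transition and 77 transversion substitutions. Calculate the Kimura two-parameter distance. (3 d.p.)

P = 30/456 ≈ 0.065789 and Q = 77/456 ≈ 0.16886.
Under the Kimura two-parameter model, d = −½ ln(1 − 2P − Q) − ¼ ln(1 − 2Q).
1 − 2P − Q = 0.699562, giving −½ ln(0.699562) = 0.178650.
1 − 2Q = 0.66228, giving −¼ ln(0.66228) = 0.103017.
d = 0.178650 + 0.103017 = 0.281667.

0.282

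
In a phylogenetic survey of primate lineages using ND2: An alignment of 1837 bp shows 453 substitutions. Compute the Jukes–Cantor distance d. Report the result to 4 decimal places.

0.2990

p = 453/1837 ≈ 0.246598.
d = −(3/4) ln(1 − 4p/3) = −0.75 ln(1 − 0.328797) = −0.75 ln(0.671203)
  = −0.75 × (-0.398684) = 0.299013 substitutions/site.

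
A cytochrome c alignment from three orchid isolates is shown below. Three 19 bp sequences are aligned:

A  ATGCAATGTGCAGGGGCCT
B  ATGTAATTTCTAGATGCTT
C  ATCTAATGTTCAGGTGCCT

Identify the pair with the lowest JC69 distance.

A and C

A–B: 7/19 differ, p = 0.368, d = 0.507.
A–C: 4/19 differ, p = 0.211, d = 0.247.
B–C: 6/19 differ, p = 0.316, d = 0.410.
The smallest distance is between A and C.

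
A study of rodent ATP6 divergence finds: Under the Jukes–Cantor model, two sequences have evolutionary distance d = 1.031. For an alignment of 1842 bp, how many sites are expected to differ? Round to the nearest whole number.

Invert JC69: p = (3/4)(1 − e^(−4d/3)) = 0.75 × (1 − e^(-1.374667)) = 0.75 × (1 − 0.252924) = 0.560307.
Expected differing sites = pL ≈ 0.560307 × 1842 = 1032.085494 ≈ 1032.

1032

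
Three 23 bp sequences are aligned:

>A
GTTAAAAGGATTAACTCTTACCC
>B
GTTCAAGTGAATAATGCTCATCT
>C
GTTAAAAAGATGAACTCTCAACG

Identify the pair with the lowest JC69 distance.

A–B: 9/23 differ, p = 0.391, d = 0.553.
A–C: 5/23 differ, p = 0.217, d = 0.257.
B–C: 9/23 differ, p = 0.391, d = 0.553.
The smallest distance is between A and C.

A and C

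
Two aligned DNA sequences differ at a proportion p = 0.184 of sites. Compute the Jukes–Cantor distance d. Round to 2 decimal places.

d = −(3/4) ln(1 − 4p/3) = −0.75 ln(1 − 0.245333) = −0.75 ln(0.754667)
  = −0.75 × (-0.281479) = 0.211109 substitutions/site.

0.21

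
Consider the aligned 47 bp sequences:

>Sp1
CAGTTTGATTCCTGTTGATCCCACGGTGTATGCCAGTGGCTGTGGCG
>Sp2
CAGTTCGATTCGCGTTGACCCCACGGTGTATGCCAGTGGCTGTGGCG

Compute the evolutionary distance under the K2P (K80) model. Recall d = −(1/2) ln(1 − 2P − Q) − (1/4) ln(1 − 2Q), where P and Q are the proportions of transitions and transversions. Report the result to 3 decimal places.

0.092

Of 47 sites, 3 differences are transitions and 1 are transversions, so P = 3/47 ≈ 0.06383 and Q = 1/47 ≈ 0.021277.
Under the Kimura two-parameter model, d = −½ ln(1 − 2P − Q) − ¼ ln(1 − 2Q).
1 − 2P − Q = 0.851063, giving −½ ln(0.851063) = 0.080635.
1 − 2Q = 0.957446, giving −¼ ln(0.957446) = 0.010871.
d = 0.080635 + 0.010871 = 0.091506.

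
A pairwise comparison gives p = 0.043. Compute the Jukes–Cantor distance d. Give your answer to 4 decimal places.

d = −(3/4) ln(1 − 4p/3) = −0.75 ln(1 − 0.057333) = −0.75 ln(0.942667)
  = −0.75 × (-0.059042) = 0.044282 substitutions/site.

0.0443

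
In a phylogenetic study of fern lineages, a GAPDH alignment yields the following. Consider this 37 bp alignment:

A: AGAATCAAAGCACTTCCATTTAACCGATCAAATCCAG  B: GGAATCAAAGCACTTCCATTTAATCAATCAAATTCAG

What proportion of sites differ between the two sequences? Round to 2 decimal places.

The sequences differ at 4 of 37 positions (sites 1, 24, 26, 34).
p = 4/37 = 0.108108… ≈ 0.11 (to 2 d.p.).

0.11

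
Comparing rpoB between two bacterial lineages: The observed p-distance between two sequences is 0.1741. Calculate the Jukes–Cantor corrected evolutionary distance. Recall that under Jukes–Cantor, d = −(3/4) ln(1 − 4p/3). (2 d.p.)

0.20

d = −(3/4) ln(1 − 4p/3) = −0.75 ln(1 − 0.232133) = −0.75 ln(0.767867)
  = −0.75 × (-0.264139) = 0.198104 substitutions/site.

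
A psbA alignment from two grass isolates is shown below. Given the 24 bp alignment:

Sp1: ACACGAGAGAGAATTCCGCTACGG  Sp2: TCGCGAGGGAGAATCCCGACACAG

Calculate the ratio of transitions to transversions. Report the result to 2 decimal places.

2.50

Transitions are A↔G and C↔T; transversions are all other mismatches.
Transitions: 5. Transversions: 2.
R = 5/2 = 2.50.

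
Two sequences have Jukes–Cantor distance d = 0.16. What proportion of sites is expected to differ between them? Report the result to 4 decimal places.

p = (3/4)(1 − e^(−4d/3)) = 0.75 × (1 − e^(-0.213333)) = 0.75 × (1 − 0.807887) = 0.144085.

0.1441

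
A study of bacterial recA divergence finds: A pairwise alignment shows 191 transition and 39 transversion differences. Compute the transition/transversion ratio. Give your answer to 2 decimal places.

R = 191/39 = 4.897435… ≈ 4.90 (to 2 d.p.).

4.90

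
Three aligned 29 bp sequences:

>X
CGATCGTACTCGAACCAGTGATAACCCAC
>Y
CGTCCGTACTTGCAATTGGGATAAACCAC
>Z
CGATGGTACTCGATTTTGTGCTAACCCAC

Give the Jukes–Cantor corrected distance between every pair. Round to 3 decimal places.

X–Y: 9/29 sites differ → p ≈ 0.310345, d = −0.75 ln(1 − 0.413793) = 0.400562 ≈ 0.401.
X–Z: 6/29 sites differ → p ≈ 0.206897, d = −0.75 ln(1 − 0.275863) = 0.242081 ≈ 0.242.
Y–Z: 10/29 sites differ → p ≈ 0.344828, d = −0.75 ln(1 − 0.459771) = 0.461822 ≈ 0.462.

d(X,Y) = 0.401, d(X,Z) = 0.242, d(Y,Z) = 0.462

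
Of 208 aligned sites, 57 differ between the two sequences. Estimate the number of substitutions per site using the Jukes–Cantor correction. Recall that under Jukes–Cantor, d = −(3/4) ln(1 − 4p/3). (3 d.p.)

p = 57/208 ≈ 0.274038.
d = −(3/4) ln(1 − 4p/3) = −0.75 ln(1 − 0.365384) = −0.75 ln(0.634616)
  = −0.75 × (-0.454735) = 0.341051 substitutions/site.

0.341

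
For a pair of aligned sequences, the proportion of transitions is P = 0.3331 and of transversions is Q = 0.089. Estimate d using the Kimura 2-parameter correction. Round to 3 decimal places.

0.753

Under the Kimura two-parameter model, d = −½ ln(1 − 2P − Q) − ¼ ln(1 − 2Q).
1 − 2P − Q = 0.2448, giving −½ ln(0.2448) = 0.703657.
1 − 2Q = 0.822, giving −¼ ln(0.822) = 0.049004.
d = 0.703657 + 0.049004 = 0.752661.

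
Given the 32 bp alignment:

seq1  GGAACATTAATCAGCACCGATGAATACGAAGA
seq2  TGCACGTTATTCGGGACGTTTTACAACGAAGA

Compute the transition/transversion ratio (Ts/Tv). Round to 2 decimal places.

Transitions are A↔G and C↔T; transversions are all other mismatches.
Transitions: 2. Transversions: 10.
R = 2/10 = 0.20.

0.20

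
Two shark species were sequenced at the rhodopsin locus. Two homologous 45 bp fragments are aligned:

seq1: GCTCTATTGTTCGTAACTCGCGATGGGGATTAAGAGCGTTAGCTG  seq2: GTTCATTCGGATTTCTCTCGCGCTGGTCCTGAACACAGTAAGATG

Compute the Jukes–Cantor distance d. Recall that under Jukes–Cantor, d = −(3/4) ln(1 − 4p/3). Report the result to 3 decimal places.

The sequences differ at 20 of 45 sites, so p = 20/45 ≈ 0.444444.
d = −(3/4) ln(1 − 4p/3) = −0.75 ln(1 − 0.592592) = −0.75 ln(0.407408)
  = −0.75 × (-0.897940) = 0.673455 substitutions/site.

0.673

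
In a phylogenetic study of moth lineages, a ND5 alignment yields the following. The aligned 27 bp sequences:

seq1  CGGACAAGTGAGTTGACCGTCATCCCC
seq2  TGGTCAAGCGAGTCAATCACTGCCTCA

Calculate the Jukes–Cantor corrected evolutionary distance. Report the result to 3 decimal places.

The sequences differ at 13 of 27 sites, so p = 13/27 ≈ 0.481481.
d = −(3/4) ln(1 − 4p/3) = −0.75 ln(1 − 0.641975) = −0.75 ln(0.358025)
  = −0.75 × (-1.027152) = 0.770364 substitutions/site.

0.770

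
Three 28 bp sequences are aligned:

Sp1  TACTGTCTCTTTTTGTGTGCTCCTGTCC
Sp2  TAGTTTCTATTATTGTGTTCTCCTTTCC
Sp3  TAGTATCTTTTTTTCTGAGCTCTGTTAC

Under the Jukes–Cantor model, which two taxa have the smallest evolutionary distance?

Sp1 and Sp2

Sp1–Sp2: 6/28 differ, p = 0.214, d = 0.252.
Sp1–Sp3: 9/28 differ, p = 0.321, d = 0.420.
Sp2–Sp3: 9/28 differ, p = 0.321, d = 0.420.
The smallest distance is between Sp1 and Sp2.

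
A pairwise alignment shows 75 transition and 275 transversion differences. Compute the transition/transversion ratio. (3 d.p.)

R = 75/275 = 0.272727… ≈ 0.273 (to 3 d.p.).

0.273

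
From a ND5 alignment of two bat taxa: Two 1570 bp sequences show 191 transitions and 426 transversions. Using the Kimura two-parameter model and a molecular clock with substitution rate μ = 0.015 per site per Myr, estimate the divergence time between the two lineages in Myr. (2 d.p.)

P = 191/1570 ≈ 0.121656 and Q = 426/1570 ≈ 0.271338.
Under the Kimura two-parameter model, d = −½ ln(1 − 2P − Q) − ¼ ln(1 − 2Q).
1 − 2P − Q = 0.48535, giving −½ ln(0.48535) = 0.361442.
1 − 2Q = 0.457324, giving −¼ ln(0.457324) = 0.195591.
d = 0.361442 + 0.195591 = 0.557033.
Under a molecular clock d = 2μt, so t = d/(2μ) = 0.557033 / (2 × 0.015) = 18.57 Myr.

18.57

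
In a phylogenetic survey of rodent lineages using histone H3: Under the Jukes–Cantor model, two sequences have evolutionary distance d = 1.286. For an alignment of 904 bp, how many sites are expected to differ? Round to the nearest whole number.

Invert JC69: p = (3/4)(1 − e^(−4d/3)) = 0.75 × (1 − e^(-1.714667)) = 0.75 × (1 − 0.180024) = 0.614982.
Expected differing sites = pL ≈ 0.614982 × 904 = 555.943728 ≈ 556.

556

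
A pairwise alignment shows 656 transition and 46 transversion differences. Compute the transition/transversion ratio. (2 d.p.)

14.26

R = 656/46 = 14.260869… ≈ 14.26 (to 2 d.p.).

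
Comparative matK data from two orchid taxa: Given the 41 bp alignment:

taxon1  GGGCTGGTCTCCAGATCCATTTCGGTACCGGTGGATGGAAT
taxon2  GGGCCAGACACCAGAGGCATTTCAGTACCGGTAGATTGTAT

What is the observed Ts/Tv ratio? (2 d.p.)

0.67

Transitions are A↔G and C↔T; transversions are all other mismatches.
Transitions: 4. Transversions: 6.
R = 4/6 = 0.666666… ≈ 0.67 (to 2 d.p.).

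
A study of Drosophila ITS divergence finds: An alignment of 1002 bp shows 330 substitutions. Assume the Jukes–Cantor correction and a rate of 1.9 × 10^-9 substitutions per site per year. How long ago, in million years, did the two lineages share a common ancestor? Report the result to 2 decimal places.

114.13

p = 330/1002 ≈ 0.329341.
d = −(3/4) ln(1 − 4p/3) = −0.75 ln(1 − 0.439121) = −0.75 ln(0.560879)
  = −0.75 × (-0.578250) = 0.433688 substitutions/site.
Under a molecular clock d = 2μt, so t = d/(2μ) = 0.433688 / (2 × 1.9 × 10^-9) = 114.13 million years.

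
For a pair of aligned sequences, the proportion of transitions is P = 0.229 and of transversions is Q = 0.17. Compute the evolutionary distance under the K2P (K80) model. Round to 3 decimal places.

Under the Kimura two-parameter model, d = −½ ln(1 − 2P − Q) − ¼ ln(1 − 2Q).
1 − 2P − Q = 0.372, giving −½ ln(0.372) = 0.494431.
1 − 2Q = 0.66, giving −¼ ln(0.66) = 0.103879.
d = 0.494431 + 0.103879 = 0.598310.

0.598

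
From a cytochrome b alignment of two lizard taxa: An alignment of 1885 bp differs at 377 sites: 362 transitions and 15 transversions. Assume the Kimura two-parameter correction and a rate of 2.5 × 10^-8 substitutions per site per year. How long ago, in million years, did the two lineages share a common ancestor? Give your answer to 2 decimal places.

P = 362/1885 ≈ 0.192042 and Q = 15/1885 ≈ 0.007958.
Under the Kimura two-parameter model, d = −½ ln(1 − 2P − Q) − ¼ ln(1 − 2Q).
1 − 2P − Q = 0.607958, giving −½ ln(0.607958) = 0.248825.
1 − 2Q = 0.984084, giving −¼ ln(0.984084) = 0.004011.
d = 0.248825 + 0.004011 = 0.252836.
Under a molecular clock d = 2μt, so t = d/(2μ) = 0.252836 / (2 × 2.5 × 10^-8) = 5.06 million years.

5.06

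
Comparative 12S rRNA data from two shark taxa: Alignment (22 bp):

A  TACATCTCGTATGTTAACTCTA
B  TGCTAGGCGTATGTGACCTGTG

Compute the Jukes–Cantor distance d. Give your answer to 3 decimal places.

The sequences differ at 9 of 22 sites (2, 4, 5, 6, 7, 15, 17, 20, 22), so p = 9/22 ≈ 0.409091.
d = −(3/4) ln(1 − 4p/3) = −0.75 ln(1 − 0.545455) = −0.75 ln(0.454545)
  = −0.75 × (-0.788458) = 0.591344 substitutions/site.

0.591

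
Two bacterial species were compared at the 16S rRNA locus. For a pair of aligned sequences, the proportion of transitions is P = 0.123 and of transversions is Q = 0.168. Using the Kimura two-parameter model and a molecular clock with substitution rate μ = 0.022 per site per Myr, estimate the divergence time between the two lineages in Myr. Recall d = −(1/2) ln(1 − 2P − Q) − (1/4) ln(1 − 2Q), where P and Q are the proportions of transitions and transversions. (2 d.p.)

Under the Kimura two-parameter model, d = −½ ln(1 − 2P − Q) − ¼ ln(1 − 2Q).
1 − 2P − Q = 0.586, giving −½ ln(0.586) = 0.267218.
1 − 2Q = 0.664, giving −¼ ln(0.664) = 0.102368.
d = 0.267218 + 0.102368 = 0.369586.
Under a molecular clock d = 2μt, so t = d/(2μ) = 0.369586 / (2 × 0.022) = 8.40 Myr.

8.40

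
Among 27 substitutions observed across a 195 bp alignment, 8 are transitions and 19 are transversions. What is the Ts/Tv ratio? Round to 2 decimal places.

R = 8/19 = 0.421052… ≈ 0.42 (to 2 d.p.).

0.42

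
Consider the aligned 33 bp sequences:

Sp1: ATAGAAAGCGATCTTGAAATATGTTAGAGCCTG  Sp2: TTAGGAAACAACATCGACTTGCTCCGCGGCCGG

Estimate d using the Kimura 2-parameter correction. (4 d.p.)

Of 33 sites, 11 differences are transitions and 7 are transversions, so P = 11/33 ≈ 0.333333 and Q = 7/33 ≈ 0.212121.
Under the Kimura two-parameter model, d = −½ ln(1 − 2P − Q) − ¼ ln(1 − 2Q).
1 − 2P − Q = 0.121213, giving −½ ln(0.121213) = 1.055103.
1 − 2Q = 0.575758, giving −¼ ln(0.575758) = 0.138017.
d = 1.055103 + 0.138017 = 1.193120.

1.1931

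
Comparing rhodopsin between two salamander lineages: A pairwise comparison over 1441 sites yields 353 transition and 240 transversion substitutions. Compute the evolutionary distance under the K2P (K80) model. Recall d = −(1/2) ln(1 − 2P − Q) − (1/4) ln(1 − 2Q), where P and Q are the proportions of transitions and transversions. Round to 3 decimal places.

P = 353/1441 ≈ 0.244969 and Q = 240/1441 ≈ 0.166551.
Under the Kimura two-parameter model, d = −½ ln(1 − 2P − Q) − ¼ ln(1 − 2Q).
1 − 2P − Q = 0.343511, giving −½ ln(0.343511) = 0.534268.
1 − 2Q = 0.666898, giving −¼ ln(0.666898) = 0.101280.
d = 0.534268 + 0.101280 = 0.635548.

0.636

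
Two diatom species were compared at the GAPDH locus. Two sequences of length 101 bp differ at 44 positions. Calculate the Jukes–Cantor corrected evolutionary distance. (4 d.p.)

p = 44/101 ≈ 0.435644.
d = −(3/4) ln(1 − 4p/3) = −0.75 ln(1 − 0.580859) = −0.75 ln(0.419141)
  = −0.75 × (-0.869548) = 0.652161 substitutions/site.

0.6522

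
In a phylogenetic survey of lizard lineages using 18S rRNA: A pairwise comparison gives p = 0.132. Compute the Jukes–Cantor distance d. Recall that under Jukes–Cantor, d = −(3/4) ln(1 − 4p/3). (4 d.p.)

d = −(3/4) ln(1 − 4p/3) = −0.75 ln(1 − 0.176) = −0.75 ln(0.824)
  = −0.75 × (-0.193585) = 0.145189 substitutions/site.

0.1452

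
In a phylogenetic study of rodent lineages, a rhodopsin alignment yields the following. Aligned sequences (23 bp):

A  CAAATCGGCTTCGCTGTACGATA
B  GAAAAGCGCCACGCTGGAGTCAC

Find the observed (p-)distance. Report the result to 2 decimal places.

The sequences differ at 12 of 23 positions.
p = 12/23 = 0.521739… ≈ 0.52 (to 2 d.p.).

0.52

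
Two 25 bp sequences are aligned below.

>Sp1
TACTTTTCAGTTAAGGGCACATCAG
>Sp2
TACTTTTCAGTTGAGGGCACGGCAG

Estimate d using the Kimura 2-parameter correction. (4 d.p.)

0.1324

Of 25 sites, 2 differences are transitions and 1 are transversions, so P = 2/25 = 0.08 and Q = 1/25 = 0.04.
Under the Kimura two-parameter model, d = −½ ln(1 − 2P − Q) − ¼ ln(1 − 2Q).
1 − 2P − Q = 0.8, giving −½ ln(0.8) = 0.111572.
1 − 2Q = 0.92, giving −¼ ln(0.92) = 0.020845.
d = 0.111572 + 0.020845 = 0.132417.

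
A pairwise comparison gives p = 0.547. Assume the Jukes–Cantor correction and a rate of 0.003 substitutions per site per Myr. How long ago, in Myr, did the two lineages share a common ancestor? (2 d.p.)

163.36

d = −(3/4) ln(1 − 4p/3) = −0.75 ln(1 − 0.729333) = −0.75 ln(0.270667)
  = −0.75 × (-1.306866) = 0.980150 substitutions/site.
Under a molecular clock d = 2μt, so t = d/(2μ) = 0.980150 / (2 × 0.003) = 163.36 Myr.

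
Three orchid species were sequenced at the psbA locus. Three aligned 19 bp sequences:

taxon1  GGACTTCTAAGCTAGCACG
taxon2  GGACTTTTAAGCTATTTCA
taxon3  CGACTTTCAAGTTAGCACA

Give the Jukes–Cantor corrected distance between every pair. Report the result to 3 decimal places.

d(taxon1,taxon2) = 0.324, d(taxon1,taxon3) = 0.324, d(taxon2,taxon3) = 0.410

taxon1–taxon2: 5/19 sites differ → p ≈ 0.263158, d = −0.75 ln(1 − 0.350877) = 0.324100 ≈ 0.324.
taxon1–taxon3: 5/19 sites differ → p ≈ 0.263158, d = −0.75 ln(1 − 0.350877) = 0.324100 ≈ 0.324.
taxon2–taxon3: 6/19 sites differ → p ≈ 0.315789, d = −0.75 ln(1 − 0.421052) = 0.409907 ≈ 0.410.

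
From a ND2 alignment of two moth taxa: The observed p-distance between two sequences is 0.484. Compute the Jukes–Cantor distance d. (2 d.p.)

0.78

d = −(3/4) ln(1 − 4p/3) = −0.75 ln(1 − 0.645333) = −0.75 ln(0.354667)
  = −0.75 × (-1.036576) = 0.777432 substitutions/site.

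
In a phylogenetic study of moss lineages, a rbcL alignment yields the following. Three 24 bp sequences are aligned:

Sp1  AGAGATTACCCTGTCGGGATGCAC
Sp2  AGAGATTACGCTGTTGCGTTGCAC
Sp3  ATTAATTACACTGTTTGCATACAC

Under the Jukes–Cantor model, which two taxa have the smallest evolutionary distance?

Sp1–Sp2: 4/24 differ, p = 0.167, d = 0.188.
Sp1–Sp3: 8/24 differ, p = 0.333, d = 0.441.
Sp2–Sp3: 9/24 differ, p = 0.375, d = 0.520.
The smallest distance is between Sp1 and Sp2.

Sp1 and Sp2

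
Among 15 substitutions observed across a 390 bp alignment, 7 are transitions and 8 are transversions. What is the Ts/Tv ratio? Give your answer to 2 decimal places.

R = 7/8 = 0.875 ≈ 0.88 (to 2 d.p.).

0.88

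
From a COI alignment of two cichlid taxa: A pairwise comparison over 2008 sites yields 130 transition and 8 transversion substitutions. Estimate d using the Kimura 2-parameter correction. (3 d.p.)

0.074

P = 130/2008 ≈ 0.064741 and Q = 8/2008 ≈ 0.003984.
Under the Kimura two-parameter model, d = −½ ln(1 − 2P − Q) − ¼ ln(1 − 2Q).
1 − 2P − Q = 0.866534, giving −½ ln(0.866534) = 0.071627.
1 − 2Q = 0.992032, giving −¼ ln(0.992032) = 0.002000.
d = 0.071627 + 0.002000 = 0.073627.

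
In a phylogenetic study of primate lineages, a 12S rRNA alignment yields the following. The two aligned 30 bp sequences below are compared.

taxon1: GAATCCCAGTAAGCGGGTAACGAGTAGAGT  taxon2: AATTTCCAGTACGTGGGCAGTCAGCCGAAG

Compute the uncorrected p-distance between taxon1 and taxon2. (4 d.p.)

0.4333

The sequences differ at 13 of 30 positions.
p = 13/30 = 0.433333… ≈ 0.4333 (to 4 d.p.).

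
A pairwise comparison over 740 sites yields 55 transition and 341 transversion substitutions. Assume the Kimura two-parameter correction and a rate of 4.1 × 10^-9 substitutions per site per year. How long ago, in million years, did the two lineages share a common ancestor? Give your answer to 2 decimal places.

P = 55/740 ≈ 0.074324 and Q = 341/740 ≈ 0.460811.
Under the Kimura two-parameter model, d = −½ ln(1 − 2P − Q) − ¼ ln(1 − 2Q).
1 − 2P − Q = 0.390541, giving −½ ln(0.390541) = 0.470111.
1 − 2Q = 0.078378, giving −¼ ln(0.078378) = 0.636553.
d = 0.470111 + 0.636553 = 1.106664.
Under a molecular clock d = 2μt, so t = d/(2μ) = 1.106664 / (2 × 4.1 × 10^-9) = 134.96 million years.

134.96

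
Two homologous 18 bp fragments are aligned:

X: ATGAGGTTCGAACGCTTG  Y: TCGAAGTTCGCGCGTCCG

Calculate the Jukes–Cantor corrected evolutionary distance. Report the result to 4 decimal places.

The sequences differ at 8 of 18 sites (1, 2, 5, 11, 12, 15, 16, 17), so p = 8/18 ≈ 0.444444.
d = −(3/4) ln(1 − 4p/3) = −0.75 ln(1 − 0.592592) = −0.75 ln(0.407408)
  = −0.75 × (-0.897940) = 0.673455 substitutions/site.

0.6735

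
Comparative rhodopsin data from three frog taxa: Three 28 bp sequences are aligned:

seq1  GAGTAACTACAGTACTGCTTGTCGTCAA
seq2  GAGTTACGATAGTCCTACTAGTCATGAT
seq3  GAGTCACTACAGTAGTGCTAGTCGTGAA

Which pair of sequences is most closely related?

seq1–seq2: 9/28 differ, p = 0.321, d = 0.420.
seq1–seq3: 4/28 differ, p = 0.143, d = 0.158.
seq2–seq3: 8/28 differ, p = 0.286, d = 0.360.
The smallest distance is between seq1 and seq3.

seq1 and seq3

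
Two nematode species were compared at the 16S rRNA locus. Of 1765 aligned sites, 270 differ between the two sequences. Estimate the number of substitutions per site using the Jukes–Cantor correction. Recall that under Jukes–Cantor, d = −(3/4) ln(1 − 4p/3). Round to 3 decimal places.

0.171

p = 270/1765 ≈ 0.152975.
d = −(3/4) ln(1 − 4p/3) = −0.75 ln(1 − 0.203967) = −0.75 ln(0.796033)
  = −0.75 × (-0.228115) = 0.171086 substitutions/site.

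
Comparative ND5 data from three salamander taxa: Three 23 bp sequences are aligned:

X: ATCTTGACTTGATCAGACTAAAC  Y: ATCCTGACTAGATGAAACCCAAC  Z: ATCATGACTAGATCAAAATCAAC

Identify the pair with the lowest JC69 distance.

X–Y: 6/23 differ, p = 0.261, d = 0.321.
X–Z: 5/23 differ, p = 0.217, d = 0.257.
Y–Z: 4/23 differ, p = 0.174, d = 0.198.
The smallest distance is between Y and Z.

Y and Z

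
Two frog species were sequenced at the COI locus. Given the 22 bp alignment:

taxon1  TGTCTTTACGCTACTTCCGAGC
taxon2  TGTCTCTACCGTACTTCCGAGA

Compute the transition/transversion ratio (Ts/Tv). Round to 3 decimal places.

Transitions are A↔G and C↔T; transversions are all other mismatches.
Transitions: 1. Transversions: 3.
R = 1/3 = 0.333333… ≈ 0.333 (to 3 d.p.).

0.333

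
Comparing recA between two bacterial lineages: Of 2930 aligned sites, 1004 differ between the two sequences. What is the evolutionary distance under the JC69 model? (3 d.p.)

p = 1004/2930 ≈ 0.342662.
d = −(3/4) ln(1 − 4p/3) = −0.75 ln(1 − 0.456883) = −0.75 ln(0.543117)
  = −0.75 × (-0.610431) = 0.457823 substitutions/site.

0.458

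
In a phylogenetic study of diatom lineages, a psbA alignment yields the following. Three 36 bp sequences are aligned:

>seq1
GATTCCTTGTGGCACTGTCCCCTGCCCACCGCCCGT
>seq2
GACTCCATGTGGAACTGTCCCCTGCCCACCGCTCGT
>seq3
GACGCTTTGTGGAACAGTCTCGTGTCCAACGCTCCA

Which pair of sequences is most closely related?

seq1 and seq2

seq1–seq2: 4/36 differ, p = 0.111, d = 0.120.
seq1–seq3: 12/36 differ, p = 0.333, d = 0.441.
seq2–seq3: 10/36 differ, p = 0.278, d = 0.347.
The smallest distance is between seq1 and seq2.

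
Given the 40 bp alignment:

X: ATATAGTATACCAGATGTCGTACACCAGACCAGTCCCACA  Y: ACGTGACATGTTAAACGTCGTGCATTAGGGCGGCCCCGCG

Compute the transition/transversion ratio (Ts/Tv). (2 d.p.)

Transitions are A↔G and C↔T; transversions are all other mismatches.
Transitions: 18. Transversions: 1.
R = 18/1 = 18.00.

18.00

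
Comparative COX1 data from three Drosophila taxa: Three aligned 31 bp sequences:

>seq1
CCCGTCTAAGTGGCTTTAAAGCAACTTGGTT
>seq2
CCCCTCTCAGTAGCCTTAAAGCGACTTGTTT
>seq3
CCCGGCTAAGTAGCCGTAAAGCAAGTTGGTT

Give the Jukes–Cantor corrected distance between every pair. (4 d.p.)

seq1–seq2: 6/31 sites differ → p ≈ 0.193548, d = −0.75 ln(1 − 0.258064) = 0.223869 ≈ 0.2239.
seq1–seq3: 5/31 sites differ → p ≈ 0.16129, d = −0.75 ln(1 − 0.215053) = 0.181604 ≈ 0.1816.
seq2–seq3: 7/31 sites differ → p ≈ 0.225806, d = −0.75 ln(1 − 0.301075) = 0.268659 ≈ 0.2687.

d(seq1,seq2) = 0.2239, d(seq1,seq3) = 0.1816, d(seq2,seq3) = 0.2687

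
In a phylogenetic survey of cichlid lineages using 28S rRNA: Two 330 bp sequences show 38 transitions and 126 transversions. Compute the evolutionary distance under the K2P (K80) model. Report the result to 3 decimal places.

P = 38/330 ≈ 0.115152 and Q = 126/330 ≈ 0.381818.
Under the Kimura two-parameter model, d = −½ ln(1 − 2P − Q) − ¼ ln(1 − 2Q).
1 − 2P − Q = 0.387878, giving −½ ln(0.387878) = 0.473532.
1 − 2Q = 0.236364, giving −¼ ln(0.236364) = 0.360596.
d = 0.473532 + 0.360596 = 0.834128.

0.834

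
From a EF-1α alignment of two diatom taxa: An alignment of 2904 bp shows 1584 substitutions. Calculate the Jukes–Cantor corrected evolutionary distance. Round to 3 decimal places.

0.974

p = 1584/2904 ≈ 0.545455.
d = −(3/4) ln(1 − 4p/3) = −0.75 ln(1 − 0.727273) = −0.75 ln(0.272727)
  = −0.75 × (-1.299284) = 0.974463 substitutions/site.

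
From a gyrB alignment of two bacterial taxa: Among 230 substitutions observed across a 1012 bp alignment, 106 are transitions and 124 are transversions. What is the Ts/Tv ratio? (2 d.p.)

0.85

R = 106/124 = 0.854838… ≈ 0.85 (to 2 d.p.).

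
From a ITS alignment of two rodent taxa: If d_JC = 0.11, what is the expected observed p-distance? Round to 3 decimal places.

p = (3/4)(1 − e^(−4d/3)) = 0.75 × (1 − e^(-0.146667)) = 0.75 × (1 − 0.863582) = 0.102314.

0.102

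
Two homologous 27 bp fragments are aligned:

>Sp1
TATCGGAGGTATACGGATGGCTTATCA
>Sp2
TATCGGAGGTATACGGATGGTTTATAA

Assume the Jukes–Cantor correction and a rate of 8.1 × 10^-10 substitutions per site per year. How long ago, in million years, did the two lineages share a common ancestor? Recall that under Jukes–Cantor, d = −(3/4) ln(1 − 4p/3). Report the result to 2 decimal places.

48.14

The sequences differ at 2 of 27 sites (21, 26), so p = 2/27 ≈ 0.074074.
d = −(3/4) ln(1 − 4p/3) = −0.75 ln(1 − 0.098765) = −0.75 ln(0.901235)
  = −0.75 × (-0.103989) = 0.077992 substitutions/site.
Under a molecular clock d = 2μt, so t = d/(2μ) = 0.077992 / (2 × 8.1 × 10^-10) = 48.14 million years.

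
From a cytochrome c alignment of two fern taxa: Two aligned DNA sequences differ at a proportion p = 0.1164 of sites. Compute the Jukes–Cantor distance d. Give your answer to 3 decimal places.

d = −(3/4) ln(1 − 4p/3) = −0.75 ln(1 − 0.1552) = −0.75 ln(0.8448)
  = −0.75 × (-0.168655) = 0.126491 substitutions/site.

0.126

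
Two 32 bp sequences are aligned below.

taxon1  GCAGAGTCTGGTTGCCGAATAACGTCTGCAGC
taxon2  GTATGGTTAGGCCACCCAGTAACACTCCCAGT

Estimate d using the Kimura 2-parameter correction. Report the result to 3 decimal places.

Of 32 sites, 12 differences are transitions and 4 are transversions, so P = 12/32 = 0.375 and Q = 4/32 = 0.125.
Under the Kimura two-parameter model, d = −½ ln(1 − 2P − Q) − ¼ ln(1 − 2Q).
1 − 2P − Q = 0.125, giving −½ ln(0.125) = 1.039721.
1 − 2Q = 0.75, giving −¼ ln(0.75) = 0.071921.
d = 1.039721 + 0.071921 = 1.111642.

1.112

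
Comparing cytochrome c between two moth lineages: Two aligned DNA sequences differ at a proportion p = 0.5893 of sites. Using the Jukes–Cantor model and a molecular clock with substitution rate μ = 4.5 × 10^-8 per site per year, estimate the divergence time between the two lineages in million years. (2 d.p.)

12.84

d = −(3/4) ln(1 − 4p/3) = −0.75 ln(1 − 0.785733) = −0.75 ln(0.214267)
  = −0.75 × (-1.540532) = 1.155399 substitutions/site.
Under a molecular clock d = 2μt, so t = d/(2μ) = 1.155399 / (2 × 4.5 × 10^-8) = 12.84 million years.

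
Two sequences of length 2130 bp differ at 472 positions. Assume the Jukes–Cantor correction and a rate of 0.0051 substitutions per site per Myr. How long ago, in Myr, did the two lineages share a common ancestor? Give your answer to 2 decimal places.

p = 472/2130 ≈ 0.221596.
d = −(3/4) ln(1 − 4p/3) = −0.75 ln(1 − 0.295461) = −0.75 ln(0.704539)
  = −0.75 × (-0.350212) = 0.262659 substitutions/site.
Under a molecular clock d = 2μt, so t = d/(2μ) = 0.262659 / (2 × 0.0051) = 25.75 Myr.

25.75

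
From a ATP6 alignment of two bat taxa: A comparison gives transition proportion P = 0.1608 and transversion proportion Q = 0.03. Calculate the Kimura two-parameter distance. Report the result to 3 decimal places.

0.232

Under the Kimura two-parameter model, d = −½ ln(1 − 2P − Q) − ¼ ln(1 − 2Q).
1 − 2P − Q = 0.6484, giving −½ ln(0.6484) = 0.216624.
1 − 2Q = 0.94, giving −¼ ln(0.94) = 0.015469.
d = 0.216624 + 0.015469 = 0.232093.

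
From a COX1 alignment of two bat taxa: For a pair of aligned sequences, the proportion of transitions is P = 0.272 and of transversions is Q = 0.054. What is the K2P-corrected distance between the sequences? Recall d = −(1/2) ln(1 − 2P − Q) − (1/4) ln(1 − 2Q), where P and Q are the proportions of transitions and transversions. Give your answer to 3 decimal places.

Under the Kimura two-parameter model, d = −½ ln(1 − 2P − Q) − ¼ ln(1 − 2Q).
1 − 2P − Q = 0.402, giving −½ ln(0.402) = 0.455652.
1 − 2Q = 0.892, giving −¼ ln(0.892) = 0.028572.
d = 0.455652 + 0.028572 = 0.484224.

0.484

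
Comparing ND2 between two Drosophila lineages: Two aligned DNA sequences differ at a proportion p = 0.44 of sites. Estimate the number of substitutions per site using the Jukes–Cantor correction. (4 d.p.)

0.6626

d = −(3/4) ln(1 − 4p/3) = −0.75 ln(1 − 0.586667) = −0.75 ln(0.413333)
  = −0.75 × (-0.883502) = 0.662627 substitutions/site.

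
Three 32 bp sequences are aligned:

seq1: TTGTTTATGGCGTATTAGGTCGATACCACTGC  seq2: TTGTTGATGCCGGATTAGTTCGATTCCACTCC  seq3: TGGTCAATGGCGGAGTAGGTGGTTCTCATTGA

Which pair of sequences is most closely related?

seq1–seq2: 6/32 differ, p = 0.188, d = 0.216.
seq1–seq3: 11/32 differ, p = 0.344, d = 0.460.
seq2–seq3: 13/32 differ, p = 0.406, d = 0.585.
The smallest distance is between seq1 and seq2.

seq1 and seq2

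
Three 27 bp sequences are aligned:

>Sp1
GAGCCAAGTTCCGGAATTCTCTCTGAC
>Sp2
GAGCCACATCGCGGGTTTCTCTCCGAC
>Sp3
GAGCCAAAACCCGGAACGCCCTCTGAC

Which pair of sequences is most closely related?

Sp1–Sp2: 7/27 differ, p = 0.259, d = 0.318.
Sp1–Sp3: 6/27 differ, p = 0.222, d = 0.264.
Sp2–Sp3: 9/27 differ, p = 0.333, d = 0.441.
The smallest distance is between Sp1 and Sp3.

Sp1 and Sp3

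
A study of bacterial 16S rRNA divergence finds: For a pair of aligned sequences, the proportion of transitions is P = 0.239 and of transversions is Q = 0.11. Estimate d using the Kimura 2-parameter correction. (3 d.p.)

Under the Kimura two-parameter model, d = −½ ln(1 − 2P − Q) − ¼ ln(1 − 2Q).
1 − 2P − Q = 0.412, giving −½ ln(0.412) = 0.443366.
1 − 2Q = 0.78, giving −¼ ln(0.78) = 0.062115.
d = 0.443366 + 0.062115 = 0.505481.

0.505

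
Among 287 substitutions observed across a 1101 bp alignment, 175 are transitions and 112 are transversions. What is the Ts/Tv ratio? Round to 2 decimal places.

R = 175/112 = 1.5625 ≈ 1.56 (to 2 d.p.).

1.56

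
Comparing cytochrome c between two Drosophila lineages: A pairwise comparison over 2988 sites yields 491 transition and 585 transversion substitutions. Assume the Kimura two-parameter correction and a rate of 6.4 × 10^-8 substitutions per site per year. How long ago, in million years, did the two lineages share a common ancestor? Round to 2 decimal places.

3.87

P = 491/2988 ≈ 0.164324 and Q = 585/2988 ≈ 0.195783.
Under the Kimura two-parameter model, d = −½ ln(1 − 2P − Q) − ¼ ln(1 − 2Q).
1 − 2P − Q = 0.475569, giving −½ ln(0.475569) = 0.371622.
1 − 2Q = 0.608434, giving −¼ ln(0.608434) = 0.124217.
d = 0.371622 + 0.124217 = 0.495839.
Under a molecular clock d = 2μt, so t = d/(2μ) = 0.495839 / (2 × 6.4 × 10^-8) = 3.87 million years.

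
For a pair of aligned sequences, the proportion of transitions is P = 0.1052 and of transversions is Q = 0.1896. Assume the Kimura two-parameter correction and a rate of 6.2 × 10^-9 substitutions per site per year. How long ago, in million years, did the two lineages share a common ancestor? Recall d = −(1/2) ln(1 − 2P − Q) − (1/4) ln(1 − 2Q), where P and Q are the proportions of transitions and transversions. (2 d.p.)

30.21

Under the Kimura two-parameter model, d = −½ ln(1 − 2P − Q) − ¼ ln(1 − 2Q).
1 − 2P − Q = 0.6, giving −½ ln(0.6) = 0.255413.
1 − 2Q = 0.6208, giving −¼ ln(0.6208) = 0.119187.
d = 0.255413 + 0.119187 = 0.374600.
Under a molecular clock d = 2μt, so t = d/(2μ) = 0.374600 / (2 × 6.2 × 10^-9) = 30.21 million years.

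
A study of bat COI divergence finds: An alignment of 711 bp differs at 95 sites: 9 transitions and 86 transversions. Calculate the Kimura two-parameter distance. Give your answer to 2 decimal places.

P = 9/711 ≈ 0.012658 and Q = 86/711 ≈ 0.120956.
Under the Kimura two-parameter model, d = −½ ln(1 − 2P − Q) − ¼ ln(1 − 2Q).
1 − 2P − Q = 0.853728, giving −½ ln(0.853728) = 0.079071.
1 − 2Q = 0.758088, giving −¼ ln(0.758088) = 0.069239.
d = 0.079071 + 0.069239 = 0.148310.

0.15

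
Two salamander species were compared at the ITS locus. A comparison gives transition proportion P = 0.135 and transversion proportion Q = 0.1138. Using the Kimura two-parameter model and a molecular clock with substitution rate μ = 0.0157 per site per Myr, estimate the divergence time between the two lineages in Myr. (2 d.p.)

Under the Kimura two-parameter model, d = −½ ln(1 − 2P − Q) − ¼ ln(1 − 2Q).
1 − 2P − Q = 0.6162, giving −½ ln(0.6162) = 0.242092.
1 − 2Q = 0.7724, giving −¼ ln(0.7724) = 0.064563.
d = 0.242092 + 0.064563 = 0.306655.
Under a molecular clock d = 2μt, so t = d/(2μ) = 0.306655 / (2 × 0.0157) = 9.77 Myr.

9.77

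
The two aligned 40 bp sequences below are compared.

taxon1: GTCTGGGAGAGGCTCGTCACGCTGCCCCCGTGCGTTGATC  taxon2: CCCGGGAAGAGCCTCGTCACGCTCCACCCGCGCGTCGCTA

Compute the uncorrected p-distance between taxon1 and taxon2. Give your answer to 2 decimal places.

0.28

The sequences differ at 11 of 40 positions.
p = 11/40 = 0.275 ≈ 0.28 (to 2 d.p.).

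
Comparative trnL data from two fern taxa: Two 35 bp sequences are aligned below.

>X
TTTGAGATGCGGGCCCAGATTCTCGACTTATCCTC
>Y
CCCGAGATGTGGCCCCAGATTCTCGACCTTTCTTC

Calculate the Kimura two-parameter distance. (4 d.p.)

Of 35 sites, 6 differences are transitions and 2 are transversions, so P = 6/35 ≈ 0.171429 and Q = 2/35 ≈ 0.057143.
Under the Kimura two-parameter model, d = −½ ln(1 − 2P − Q) − ¼ ln(1 − 2Q).
1 − 2P − Q = 0.599999, giving −½ ln(0.599999) = 0.255414.
1 − 2Q = 0.885714, giving −¼ ln(0.885714) = 0.030340.
d = 0.255414 + 0.030340 = 0.285754.

0.2858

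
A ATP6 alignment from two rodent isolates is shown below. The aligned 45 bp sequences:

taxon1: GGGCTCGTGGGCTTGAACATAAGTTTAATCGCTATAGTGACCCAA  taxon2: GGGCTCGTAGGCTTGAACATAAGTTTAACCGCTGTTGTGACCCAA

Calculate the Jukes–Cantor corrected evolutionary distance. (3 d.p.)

The sequences differ at 4 of 45 sites (9, 29, 34, 36), so p = 4/45 ≈ 0.088889.
d = −(3/4) ln(1 − 4p/3) = −0.75 ln(1 − 0.118519) = −0.75 ln(0.881481)
  = −0.75 × (-0.126152) = 0.094614 substitutions/site.

0.095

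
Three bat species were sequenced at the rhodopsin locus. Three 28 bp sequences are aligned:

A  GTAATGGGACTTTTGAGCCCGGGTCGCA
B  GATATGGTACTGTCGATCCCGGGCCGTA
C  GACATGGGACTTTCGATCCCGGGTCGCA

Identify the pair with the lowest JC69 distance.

A–B: 8/28 differ, p = 0.286, d = 0.360.
A–C: 4/28 differ, p = 0.143, d = 0.158.
B–C: 5/28 differ, p = 0.179, d = 0.204.
The smallest distance is between A and C.

A and C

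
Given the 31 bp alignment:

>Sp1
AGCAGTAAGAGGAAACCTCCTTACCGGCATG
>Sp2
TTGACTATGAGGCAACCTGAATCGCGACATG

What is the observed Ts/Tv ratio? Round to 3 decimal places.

0.091

Transitions are A↔G and C↔T; transversions are all other mismatches.
Transitions: 1. Transversions: 11.
R = 1/11 = 0.090909… ≈ 0.091 (to 3 d.p.).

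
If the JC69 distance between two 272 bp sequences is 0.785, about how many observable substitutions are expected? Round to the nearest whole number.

Invert JC69: p = (3/4)(1 − e^(−4d/3)) = 0.75 × (1 − e^(-1.046667)) = 0.75 × (1 − 0.351106) = 0.486671.
Expected differing sites = pL ≈ 0.486671 × 272 = 132.374512 ≈ 132.

132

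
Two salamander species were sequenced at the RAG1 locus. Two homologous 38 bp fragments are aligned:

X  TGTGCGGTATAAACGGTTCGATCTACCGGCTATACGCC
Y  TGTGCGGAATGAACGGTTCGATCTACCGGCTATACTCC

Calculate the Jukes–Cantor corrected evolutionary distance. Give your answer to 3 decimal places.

0.083

The sequences differ at 3 of 38 sites (8, 11, 36), so p = 3/38 ≈ 0.078947.
d = −(3/4) ln(1 − 4p/3) = −0.75 ln(1 − 0.105263) = −0.75 ln(0.894737)
  = −0.75 × (-0.111225) = 0.083419 substitutions/site.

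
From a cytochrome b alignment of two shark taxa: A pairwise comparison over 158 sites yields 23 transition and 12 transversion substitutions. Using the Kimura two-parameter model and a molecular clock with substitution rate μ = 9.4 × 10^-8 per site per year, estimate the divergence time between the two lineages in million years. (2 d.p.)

P = 23/158 ≈ 0.14557 and Q = 12/158 ≈ 0.075949.
Under the Kimura two-parameter model, d = −½ ln(1 − 2P − Q) − ¼ ln(1 − 2Q).
1 − 2P − Q = 0.632911, giving −½ ln(0.632911) = 0.228713.
1 − 2Q = 0.848102, giving −¼ ln(0.848102) = 0.041189.
d = 0.228713 + 0.041189 = 0.269902.
Under a molecular clock d = 2μt, so t = d/(2μ) = 0.269902 / (2 × 9.4 × 10^-8) = 1.44 million years.

1.44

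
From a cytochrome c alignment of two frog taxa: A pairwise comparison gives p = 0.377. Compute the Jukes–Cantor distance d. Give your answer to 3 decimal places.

0.524

d = −(3/4) ln(1 − 4p/3) = −0.75 ln(1 − 0.502667) = −0.75 ln(0.497333)
  = −0.75 × (-0.698495) = 0.523871 substitutions/site.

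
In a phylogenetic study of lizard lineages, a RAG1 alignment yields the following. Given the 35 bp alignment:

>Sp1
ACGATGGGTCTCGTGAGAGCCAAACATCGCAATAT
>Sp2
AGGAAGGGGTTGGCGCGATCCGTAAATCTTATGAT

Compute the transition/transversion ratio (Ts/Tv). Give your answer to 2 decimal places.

0.36

Transitions are A↔G and C↔T; transversions are all other mismatches.
Transitions: 4. Transversions: 11.
R = 4/11 = 0.363636… ≈ 0.36 (to 2 d.p.).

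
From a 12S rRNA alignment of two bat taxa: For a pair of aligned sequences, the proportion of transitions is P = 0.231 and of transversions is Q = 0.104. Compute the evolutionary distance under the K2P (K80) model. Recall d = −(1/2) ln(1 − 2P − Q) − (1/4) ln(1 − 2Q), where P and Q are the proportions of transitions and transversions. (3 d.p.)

0.476

Under the Kimura two-parameter model, d = −½ ln(1 − 2P − Q) − ¼ ln(1 − 2Q).
1 − 2P − Q = 0.434, giving −½ ln(0.434) = 0.417355.
1 − 2Q = 0.792, giving −¼ ln(0.792) = 0.058298.
d = 0.417355 + 0.058298 = 0.475653.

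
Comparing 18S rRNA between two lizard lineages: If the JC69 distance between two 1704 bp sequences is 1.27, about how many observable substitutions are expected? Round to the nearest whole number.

Invert JC69: p = (3/4)(1 − e^(−4d/3)) = 0.75 × (1 − e^(-1.693333)) = 0.75 × (1 − 0.183906) = 0.612071.
Expected differing sites = pL ≈ 0.612071 × 1704 = 1042.968984 ≈ 1043.

1043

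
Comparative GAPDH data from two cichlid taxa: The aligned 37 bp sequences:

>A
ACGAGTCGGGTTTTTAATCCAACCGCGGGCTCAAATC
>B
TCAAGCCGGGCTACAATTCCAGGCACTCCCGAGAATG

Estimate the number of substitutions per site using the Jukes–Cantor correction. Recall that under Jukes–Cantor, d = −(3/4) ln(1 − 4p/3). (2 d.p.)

0.78

The sequences differ at 18 of 37 sites, so p = 18/37 ≈ 0.486486.
d = −(3/4) ln(1 − 4p/3) = −0.75 ln(1 − 0.648648) = −0.75 ln(0.351352)
  = −0.75 × (-1.045967) = 0.784475 substitutions/site.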